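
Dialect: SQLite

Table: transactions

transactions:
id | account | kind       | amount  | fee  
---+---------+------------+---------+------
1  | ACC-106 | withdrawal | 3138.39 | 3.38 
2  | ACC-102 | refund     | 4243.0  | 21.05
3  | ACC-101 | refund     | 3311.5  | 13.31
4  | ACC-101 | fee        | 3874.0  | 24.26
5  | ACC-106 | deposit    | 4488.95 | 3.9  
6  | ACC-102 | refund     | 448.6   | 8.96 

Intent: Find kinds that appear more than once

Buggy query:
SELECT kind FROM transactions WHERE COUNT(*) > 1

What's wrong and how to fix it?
Bug: COUNT(*) is an aggregate and cannot be used in WHERE

Fix: GROUP BY kind, then filter groups with HAVING COUNT(*) > 1

Corrected query:
SELECT kind FROM transactions GROUP BY kind HAVING COUNT(*) > 1

Result:
kind  
------
refund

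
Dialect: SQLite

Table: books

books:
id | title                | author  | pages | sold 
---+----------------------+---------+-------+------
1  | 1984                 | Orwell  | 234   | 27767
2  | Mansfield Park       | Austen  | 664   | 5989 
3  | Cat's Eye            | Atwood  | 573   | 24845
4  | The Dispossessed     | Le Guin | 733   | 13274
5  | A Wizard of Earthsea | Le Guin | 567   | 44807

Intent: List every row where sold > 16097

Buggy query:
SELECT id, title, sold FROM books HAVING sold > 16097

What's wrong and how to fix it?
Bug: This is a non-aggregate query (no GROUP BY, no aggregates), so in SQLite the HAVING clause is invalid here; a row-level condition belongs in WHERE

Fix: Use WHERE for row-level filtering

Corrected query:
SELECT id, title, sold FROM books WHERE sold > 16097

Result:
id | title                | sold 
---+----------------------+------
1  | 1984                 | 27767
3  | Cat's Eye            | 24845
5  | A Wizard of Earthsea | 44807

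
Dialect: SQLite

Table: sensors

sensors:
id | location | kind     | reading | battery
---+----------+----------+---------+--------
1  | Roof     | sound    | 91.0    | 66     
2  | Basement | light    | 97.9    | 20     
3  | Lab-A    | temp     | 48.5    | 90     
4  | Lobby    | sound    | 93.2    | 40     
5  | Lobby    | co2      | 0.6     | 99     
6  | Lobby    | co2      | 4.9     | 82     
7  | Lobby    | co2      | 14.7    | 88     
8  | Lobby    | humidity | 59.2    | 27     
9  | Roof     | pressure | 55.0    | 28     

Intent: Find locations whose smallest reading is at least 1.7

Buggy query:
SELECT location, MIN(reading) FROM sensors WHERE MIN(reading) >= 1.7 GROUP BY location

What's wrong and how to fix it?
Bug: Aggregates like MIN are computed per group after WHERE runs

Fix: Replace WHERE with HAVING after the GROUP BY

Corrected query:
SELECT location, MIN(reading) FROM sensors GROUP BY location HAVING MIN(reading) >= 1.7

Result:
location | MIN(reading)
---------+-------------
Basement | 97.9        
Lab-A    | 48.5        
Roof     | 55          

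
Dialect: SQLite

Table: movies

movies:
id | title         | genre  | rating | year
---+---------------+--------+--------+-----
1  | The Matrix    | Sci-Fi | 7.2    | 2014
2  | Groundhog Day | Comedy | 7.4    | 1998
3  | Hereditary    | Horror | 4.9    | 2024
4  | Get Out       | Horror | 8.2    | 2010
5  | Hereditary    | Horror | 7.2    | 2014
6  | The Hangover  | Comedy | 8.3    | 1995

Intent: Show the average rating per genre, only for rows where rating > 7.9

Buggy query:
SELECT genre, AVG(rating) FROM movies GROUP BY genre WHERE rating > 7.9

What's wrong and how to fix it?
Bug: WHERE cannot follow GROUP BY

Fix: Move the WHERE clause before GROUP BY

Corrected query:
SELECT genre, AVG(rating) FROM movies WHERE rating > 7.9 GROUP BY genre

Result:
genre  | AVG(rating)
-------+------------
Comedy | 8.3        
Horror | 8.2        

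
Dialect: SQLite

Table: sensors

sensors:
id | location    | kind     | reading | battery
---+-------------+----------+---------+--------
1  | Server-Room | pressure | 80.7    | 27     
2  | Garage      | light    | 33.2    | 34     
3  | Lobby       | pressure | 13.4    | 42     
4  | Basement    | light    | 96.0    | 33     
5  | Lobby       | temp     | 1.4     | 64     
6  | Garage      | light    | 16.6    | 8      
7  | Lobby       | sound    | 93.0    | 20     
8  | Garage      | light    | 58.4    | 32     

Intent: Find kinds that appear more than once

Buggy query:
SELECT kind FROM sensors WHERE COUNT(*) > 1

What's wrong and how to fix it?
Bug: COUNT(*) is an aggregate and cannot be used in WHERE

Fix: GROUP BY kind, then filter groups with HAVING COUNT(*) > 1

Corrected query:
SELECT kind FROM sensors GROUP BY kind HAVING COUNT(*) > 1

Result:
kind    
--------
light   
pressure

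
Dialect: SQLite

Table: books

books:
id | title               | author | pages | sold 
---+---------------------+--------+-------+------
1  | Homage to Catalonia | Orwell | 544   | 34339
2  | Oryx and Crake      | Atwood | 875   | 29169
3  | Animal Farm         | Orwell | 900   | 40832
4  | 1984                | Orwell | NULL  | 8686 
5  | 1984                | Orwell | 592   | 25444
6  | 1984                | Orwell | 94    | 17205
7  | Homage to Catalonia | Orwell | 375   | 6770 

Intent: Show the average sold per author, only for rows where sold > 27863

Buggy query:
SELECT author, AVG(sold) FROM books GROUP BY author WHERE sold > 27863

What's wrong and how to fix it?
Bug: Row-level WHERE must come before GROUP BY in the clause order

Fix: Place WHERE between FROM and GROUP BY

Corrected query:
SELECT author, AVG(sold) FROM books WHERE sold > 27863 GROUP BY author

Result:
author | AVG(sold)
-------+----------
Atwood | 29169    
Orwell | 37585.5  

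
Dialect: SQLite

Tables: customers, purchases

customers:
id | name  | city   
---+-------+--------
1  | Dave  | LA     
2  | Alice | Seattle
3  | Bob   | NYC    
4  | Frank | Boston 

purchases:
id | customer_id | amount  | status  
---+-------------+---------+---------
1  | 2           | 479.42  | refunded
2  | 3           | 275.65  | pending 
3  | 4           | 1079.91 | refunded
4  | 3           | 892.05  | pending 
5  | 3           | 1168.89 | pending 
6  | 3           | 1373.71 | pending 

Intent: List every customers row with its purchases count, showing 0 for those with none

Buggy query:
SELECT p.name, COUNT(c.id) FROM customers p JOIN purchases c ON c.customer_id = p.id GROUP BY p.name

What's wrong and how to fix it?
Bug: INNER JOIN drops customers rows that have no matching purchases rows

Fix: Use LEFT JOIN so parents without children still appear (COUNT(c.id) gives 0)

Corrected query:
SELECT p.name, COUNT(c.id) FROM customers p LEFT JOIN purchases c ON c.customer_id = p.id GROUP BY p.name

Result:
name  | COUNT(c.id)
------+------------
Alice | 1          
Bob   | 4          
Dave  | 0          
Frank | 1          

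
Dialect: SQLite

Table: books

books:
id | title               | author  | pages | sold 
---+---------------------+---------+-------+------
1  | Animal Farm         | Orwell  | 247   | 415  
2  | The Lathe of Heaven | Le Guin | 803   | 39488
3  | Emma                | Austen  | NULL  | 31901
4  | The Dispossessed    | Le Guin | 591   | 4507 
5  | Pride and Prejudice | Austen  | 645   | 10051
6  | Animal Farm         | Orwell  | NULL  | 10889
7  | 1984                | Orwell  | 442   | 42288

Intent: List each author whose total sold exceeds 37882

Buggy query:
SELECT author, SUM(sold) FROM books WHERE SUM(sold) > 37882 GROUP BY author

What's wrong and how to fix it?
Bug: Aggregate functions cannot appear in a WHERE clause

Fix: Move the aggregate condition to a HAVING clause

Corrected query:
SELECT author, SUM(sold) FROM books GROUP BY author HAVING SUM(sold) > 37882

Result:
author  | SUM(sold)
--------+----------
Austen  | 41952    
Le Guin | 43995    
Orwell  | 53592    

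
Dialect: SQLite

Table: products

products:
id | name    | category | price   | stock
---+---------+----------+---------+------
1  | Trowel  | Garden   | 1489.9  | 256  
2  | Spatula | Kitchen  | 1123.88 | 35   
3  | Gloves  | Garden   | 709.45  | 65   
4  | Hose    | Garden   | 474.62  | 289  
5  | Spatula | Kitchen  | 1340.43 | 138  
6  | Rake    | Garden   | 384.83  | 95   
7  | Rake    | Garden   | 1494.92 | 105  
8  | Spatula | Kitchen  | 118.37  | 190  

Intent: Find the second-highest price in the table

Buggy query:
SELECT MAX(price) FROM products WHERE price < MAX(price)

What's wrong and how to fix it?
Bug: The inner MAX is an aggregate inside WHERE, which is not allowed

Fix: Compute the overall MAX in a subquery, then take MAX of rows below it

Corrected query:
SELECT MAX(price) FROM products WHERE price < (SELECT MAX(price) FROM products)

Result:
MAX(price)
----------
1489.9    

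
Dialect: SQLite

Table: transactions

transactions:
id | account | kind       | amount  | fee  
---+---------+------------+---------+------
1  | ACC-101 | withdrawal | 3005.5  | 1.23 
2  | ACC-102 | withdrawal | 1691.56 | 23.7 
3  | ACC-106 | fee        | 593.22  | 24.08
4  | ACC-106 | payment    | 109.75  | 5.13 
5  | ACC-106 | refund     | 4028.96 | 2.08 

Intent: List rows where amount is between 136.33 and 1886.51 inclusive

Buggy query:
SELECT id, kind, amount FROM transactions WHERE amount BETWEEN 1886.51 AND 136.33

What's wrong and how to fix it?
Bug: The bounds are reversed; BETWEEN a AND b requires a <= b to match anything

Fix: Swap the bounds so the smaller value comes first

Corrected query:
SELECT id, kind, amount FROM transactions WHERE amount BETWEEN 136.33 AND 1886.51

Result:
id | kind       | amount 
---+------------+--------
2  | withdrawal | 1691.56
3  | fee        | 593.22 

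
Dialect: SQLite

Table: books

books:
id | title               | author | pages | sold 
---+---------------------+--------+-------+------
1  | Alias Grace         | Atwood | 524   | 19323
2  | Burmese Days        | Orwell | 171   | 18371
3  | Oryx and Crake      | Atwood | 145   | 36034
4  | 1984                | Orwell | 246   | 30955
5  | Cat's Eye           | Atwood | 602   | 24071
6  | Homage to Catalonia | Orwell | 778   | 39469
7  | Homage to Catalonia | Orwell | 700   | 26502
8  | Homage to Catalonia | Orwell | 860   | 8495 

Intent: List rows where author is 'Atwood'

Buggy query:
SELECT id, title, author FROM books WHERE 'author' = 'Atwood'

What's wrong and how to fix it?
Bug: Single quotes denote string literals in SQL; the column name is being compared as a constant string

Fix: Reference the column as author without single quotes

Corrected query:
SELECT id, title, author FROM books WHERE author = 'Atwood'

Result:
id | title          | author
---+----------------+-------
1  | Alias Grace    | Atwood
3  | Oryx and Crake | Atwood
5  | Cat's Eye      | Atwood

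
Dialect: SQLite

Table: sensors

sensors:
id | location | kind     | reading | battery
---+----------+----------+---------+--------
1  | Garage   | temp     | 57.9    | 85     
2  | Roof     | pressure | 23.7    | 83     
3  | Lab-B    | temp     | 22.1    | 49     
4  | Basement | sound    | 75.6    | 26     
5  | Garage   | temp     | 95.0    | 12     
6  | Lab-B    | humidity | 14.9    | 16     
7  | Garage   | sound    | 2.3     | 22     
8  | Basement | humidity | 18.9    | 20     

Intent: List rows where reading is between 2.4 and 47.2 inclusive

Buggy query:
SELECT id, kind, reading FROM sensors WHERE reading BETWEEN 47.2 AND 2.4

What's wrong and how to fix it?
Bug: The bounds are reversed; BETWEEN a AND b requires a <= b to match anything

Fix: Write BETWEEN 2.4 AND 47.2

Corrected query:
SELECT id, kind, reading FROM sensors WHERE reading BETWEEN 2.4 AND 47.2

Result:
id | kind     | reading
---+----------+--------
2  | pressure | 23.7   
3  | temp     | 22.1   
6  | humidity | 14.9   
8  | humidity | 18.9   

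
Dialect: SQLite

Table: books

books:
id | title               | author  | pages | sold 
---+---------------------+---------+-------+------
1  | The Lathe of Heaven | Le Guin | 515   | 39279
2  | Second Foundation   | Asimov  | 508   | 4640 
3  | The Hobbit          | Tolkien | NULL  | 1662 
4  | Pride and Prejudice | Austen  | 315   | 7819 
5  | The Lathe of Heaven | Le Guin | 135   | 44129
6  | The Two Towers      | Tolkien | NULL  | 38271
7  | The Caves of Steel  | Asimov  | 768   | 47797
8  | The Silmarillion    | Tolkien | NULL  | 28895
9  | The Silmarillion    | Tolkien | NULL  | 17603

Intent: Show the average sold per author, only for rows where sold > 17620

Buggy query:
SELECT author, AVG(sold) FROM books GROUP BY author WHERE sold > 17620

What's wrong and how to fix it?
Bug: WHERE cannot follow GROUP BY

Fix: Move the WHERE clause before GROUP BY

Corrected query:
SELECT author, AVG(sold) FROM books WHERE sold > 17620 GROUP BY author

Result:
author  | AVG(sold)
--------+----------
Asimov  | 47797    
Le Guin | 41704    
Tolkien | 33583    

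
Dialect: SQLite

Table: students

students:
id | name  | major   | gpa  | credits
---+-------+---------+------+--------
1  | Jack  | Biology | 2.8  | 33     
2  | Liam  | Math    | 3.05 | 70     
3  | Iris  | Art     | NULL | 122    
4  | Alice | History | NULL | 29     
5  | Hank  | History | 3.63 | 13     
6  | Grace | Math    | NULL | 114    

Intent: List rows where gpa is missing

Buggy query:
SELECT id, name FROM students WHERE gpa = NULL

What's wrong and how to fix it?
Bug: '= NULL' is always unknown in SQL three-valued logic, so no rows match

Fix: Use IS NULL to test for NULL

Corrected query:
SELECT id, name FROM students WHERE gpa IS NULL

Result:
id | name 
---+------
3  | Iris 
4  | Alice
6  | Grace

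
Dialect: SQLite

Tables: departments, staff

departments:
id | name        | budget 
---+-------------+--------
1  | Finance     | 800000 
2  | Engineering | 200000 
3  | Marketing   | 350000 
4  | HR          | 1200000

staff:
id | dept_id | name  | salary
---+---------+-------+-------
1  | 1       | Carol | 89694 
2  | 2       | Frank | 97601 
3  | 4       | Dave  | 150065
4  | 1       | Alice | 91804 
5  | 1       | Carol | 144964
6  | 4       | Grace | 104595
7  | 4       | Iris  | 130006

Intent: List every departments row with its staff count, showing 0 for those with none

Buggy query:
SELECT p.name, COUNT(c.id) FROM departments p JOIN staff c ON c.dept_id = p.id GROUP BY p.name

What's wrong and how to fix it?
Bug: INNER JOIN drops departments rows that have no matching staff rows

Fix: Use LEFT JOIN so parents without children still appear (COUNT(c.id) gives 0)

Corrected query:
SELECT p.name, COUNT(c.id) FROM departments p LEFT JOIN staff c ON c.dept_id = p.id GROUP BY p.name

Result:
name        | COUNT(c.id)
------------+------------
Engineering | 1          
Finance     | 3          
HR          | 3          
Marketing   | 0          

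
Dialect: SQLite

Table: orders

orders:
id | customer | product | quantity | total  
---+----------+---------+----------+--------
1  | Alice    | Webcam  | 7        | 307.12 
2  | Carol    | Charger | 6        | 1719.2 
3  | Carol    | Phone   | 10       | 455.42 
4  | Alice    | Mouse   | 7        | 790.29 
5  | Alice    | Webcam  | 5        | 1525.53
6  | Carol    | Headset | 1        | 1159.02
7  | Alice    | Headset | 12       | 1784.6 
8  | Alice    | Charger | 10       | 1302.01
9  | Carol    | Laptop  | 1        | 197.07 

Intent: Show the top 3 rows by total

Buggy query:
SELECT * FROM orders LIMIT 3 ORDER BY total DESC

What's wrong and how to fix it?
Bug: LIMIT must come after ORDER BY

Fix: Sort with ORDER BY, then apply LIMIT

Corrected query:
SELECT * FROM orders ORDER BY total DESC LIMIT 3

Result:
id | customer | product | quantity | total  
---+----------+---------+----------+--------
7  | Alice    | Headset | 12       | 1784.6 
2  | Carol    | Charger | 6        | 1719.2 
5  | Alice    | Webcam  | 5        | 1525.53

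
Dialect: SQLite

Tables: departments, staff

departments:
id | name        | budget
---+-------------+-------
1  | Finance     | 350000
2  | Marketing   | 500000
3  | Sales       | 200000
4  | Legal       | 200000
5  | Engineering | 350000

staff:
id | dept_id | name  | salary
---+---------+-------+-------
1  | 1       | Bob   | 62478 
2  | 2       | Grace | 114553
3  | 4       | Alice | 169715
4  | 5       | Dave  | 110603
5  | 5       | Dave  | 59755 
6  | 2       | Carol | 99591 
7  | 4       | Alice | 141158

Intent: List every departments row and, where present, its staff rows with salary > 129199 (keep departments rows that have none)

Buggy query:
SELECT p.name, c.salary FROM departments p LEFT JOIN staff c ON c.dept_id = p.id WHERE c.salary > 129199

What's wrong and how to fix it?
Bug: A WHERE condition on the right-hand table after LEFT JOIN drops unmatched parents

Fix: Put 'c.salary > 129199' in the JOIN's ON clause instead of WHERE

Corrected query:
SELECT p.name, c.salary FROM departments p LEFT JOIN staff c ON c.dept_id = p.id AND c.salary > 129199

Result:
name        | salary
------------+-------
Finance     | NULL  
Marketing   | NULL  
Sales       | NULL  
Legal       | 141158
Legal       | 169715
Engineering | NULL  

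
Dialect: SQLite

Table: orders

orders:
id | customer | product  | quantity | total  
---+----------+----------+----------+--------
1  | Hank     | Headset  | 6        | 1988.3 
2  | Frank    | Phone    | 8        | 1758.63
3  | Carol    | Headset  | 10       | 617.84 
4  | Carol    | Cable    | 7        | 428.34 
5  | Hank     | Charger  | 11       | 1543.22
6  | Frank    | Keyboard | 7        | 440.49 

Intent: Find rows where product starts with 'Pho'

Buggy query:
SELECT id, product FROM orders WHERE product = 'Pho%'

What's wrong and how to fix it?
Bug: '=' compares the literal string including the % character; pattern matching needs LIKE

Fix: Use LIKE for wildcard pattern matching

Corrected query:
SELECT id, product FROM orders WHERE product LIKE 'Pho%'

Result:
id | product
---+--------
2  | Phone  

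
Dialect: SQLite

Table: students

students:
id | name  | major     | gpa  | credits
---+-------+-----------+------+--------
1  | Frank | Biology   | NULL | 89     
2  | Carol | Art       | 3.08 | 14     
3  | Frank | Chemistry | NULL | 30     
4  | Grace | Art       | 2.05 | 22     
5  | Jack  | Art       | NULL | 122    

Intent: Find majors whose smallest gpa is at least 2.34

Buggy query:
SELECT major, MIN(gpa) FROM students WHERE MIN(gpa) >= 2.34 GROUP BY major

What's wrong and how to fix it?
Bug: Aggregates like MIN are computed per group after WHERE runs

Fix: Use HAVING for the per-group MIN condition

Corrected query:
SELECT major, MIN(gpa) FROM students GROUP BY major HAVING MIN(gpa) >= 2.34

Result:
(no rows)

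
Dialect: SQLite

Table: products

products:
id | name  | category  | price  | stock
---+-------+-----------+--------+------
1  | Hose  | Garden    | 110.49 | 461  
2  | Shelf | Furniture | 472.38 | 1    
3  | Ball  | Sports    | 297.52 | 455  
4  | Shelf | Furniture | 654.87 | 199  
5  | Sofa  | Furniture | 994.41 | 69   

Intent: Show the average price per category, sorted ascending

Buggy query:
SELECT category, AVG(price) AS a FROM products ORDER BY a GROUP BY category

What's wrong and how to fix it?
Bug: ORDER BY appears before GROUP BY; SQL clause order requires GROUP BY first

Fix: Move ORDER BY to the end, after GROUP BY

Corrected query:
SELECT category, AVG(price) AS a FROM products GROUP BY category ORDER BY a

Result:
category  | a     
----------+-------
Garden    | 110.49
Sports    | 297.52
Furniture | 707.22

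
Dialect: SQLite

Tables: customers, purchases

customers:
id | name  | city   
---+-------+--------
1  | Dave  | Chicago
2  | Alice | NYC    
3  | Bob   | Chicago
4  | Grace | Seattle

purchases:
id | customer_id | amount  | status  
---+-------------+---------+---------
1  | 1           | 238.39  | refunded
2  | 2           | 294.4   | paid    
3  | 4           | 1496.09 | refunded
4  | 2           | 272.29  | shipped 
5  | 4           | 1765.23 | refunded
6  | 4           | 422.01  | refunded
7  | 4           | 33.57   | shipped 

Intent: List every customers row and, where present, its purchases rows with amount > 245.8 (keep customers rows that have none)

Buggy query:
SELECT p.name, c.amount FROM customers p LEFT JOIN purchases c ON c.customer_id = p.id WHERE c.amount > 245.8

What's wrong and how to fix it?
Bug: A WHERE condition on the right-hand table after LEFT JOIN drops unmatched parents

Fix: Move the right-table condition into the ON clause so unmatched parents are kept

Corrected query:
SELECT p.name, c.amount FROM customers p LEFT JOIN purchases c ON c.customer_id = p.id AND c.amount > 245.8

Result:
name  | amount 
------+--------
Dave  | NULL   
Alice | 272.29 
Alice | 294.4  
Bob   | NULL   
Grace | 422.01 
Grace | 1496.09
Grace | 1765.23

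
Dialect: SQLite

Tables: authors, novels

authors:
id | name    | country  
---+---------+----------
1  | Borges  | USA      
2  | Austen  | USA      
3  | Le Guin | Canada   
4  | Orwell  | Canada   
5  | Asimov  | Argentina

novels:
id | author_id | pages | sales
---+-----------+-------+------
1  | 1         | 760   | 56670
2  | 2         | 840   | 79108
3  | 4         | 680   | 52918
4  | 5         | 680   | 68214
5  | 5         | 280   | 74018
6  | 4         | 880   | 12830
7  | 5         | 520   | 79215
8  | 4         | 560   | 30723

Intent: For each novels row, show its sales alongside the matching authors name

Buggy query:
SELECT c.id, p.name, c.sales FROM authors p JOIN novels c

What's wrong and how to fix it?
Bug: JOIN with no ON clause produces a cartesian product; every novels row pairs with every authors row

Fix: Specify the join condition linking the foreign key to the parent id

Corrected query:
SELECT c.id, p.name, c.sales FROM authors p JOIN novels c ON c.author_id = p.id

Result:
id | name   | sales
---+--------+------
1  | Borges | 56670
2  | Austen | 79108
3  | Orwell | 52918
4  | Asimov | 68214
5  | Asimov | 74018
6  | Orwell | 12830
7  | Asimov | 79215
8  | Orwell | 30723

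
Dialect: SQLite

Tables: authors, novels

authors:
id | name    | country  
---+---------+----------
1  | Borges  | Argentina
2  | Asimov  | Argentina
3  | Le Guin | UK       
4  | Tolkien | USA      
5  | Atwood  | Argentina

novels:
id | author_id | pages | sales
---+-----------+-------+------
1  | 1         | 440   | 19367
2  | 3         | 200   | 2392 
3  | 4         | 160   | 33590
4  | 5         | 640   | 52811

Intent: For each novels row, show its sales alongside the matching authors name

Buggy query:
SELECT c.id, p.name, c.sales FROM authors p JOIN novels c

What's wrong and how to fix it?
Bug: Missing join condition: each novels row is matched to all authors rows instead of just its own

Fix: Specify the join condition linking the foreign key to the parent id

Corrected query:
SELECT c.id, p.name, c.sales FROM authors p JOIN novels c ON c.author_id = p.id

Result:
id | name    | sales
---+---------+------
1  | Borges  | 19367
2  | Le Guin | 2392 
3  | Tolkien | 33590
4  | Atwood  | 52811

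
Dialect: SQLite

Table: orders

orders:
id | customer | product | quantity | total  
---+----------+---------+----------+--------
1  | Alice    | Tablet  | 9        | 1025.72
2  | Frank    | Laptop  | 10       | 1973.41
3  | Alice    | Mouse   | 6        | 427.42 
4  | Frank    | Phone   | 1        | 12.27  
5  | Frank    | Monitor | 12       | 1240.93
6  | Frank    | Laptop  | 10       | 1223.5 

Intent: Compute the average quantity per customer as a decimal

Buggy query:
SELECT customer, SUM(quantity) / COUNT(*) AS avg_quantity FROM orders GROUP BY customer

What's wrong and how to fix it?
Bug: Both operands are integers, so '/' performs integer division and truncates

Fix: Cast one side to REAL so the division keeps the fractional part

Corrected query:
SELECT customer, SUM(quantity) * 1.0 / COUNT(*) AS avg_quantity FROM orders GROUP BY customer

Result:
customer | avg_quantity
---------+-------------
Alice    | 7.5         
Frank    | 8.25        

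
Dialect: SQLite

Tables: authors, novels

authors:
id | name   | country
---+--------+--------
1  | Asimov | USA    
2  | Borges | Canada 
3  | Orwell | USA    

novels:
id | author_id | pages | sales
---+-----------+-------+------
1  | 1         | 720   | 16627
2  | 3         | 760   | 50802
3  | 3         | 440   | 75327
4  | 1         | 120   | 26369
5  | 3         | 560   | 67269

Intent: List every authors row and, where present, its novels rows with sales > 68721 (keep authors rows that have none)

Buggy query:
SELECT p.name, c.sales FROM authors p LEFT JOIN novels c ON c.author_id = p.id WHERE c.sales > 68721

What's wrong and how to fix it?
Bug: Filtering c.sales in WHERE discards the NULL rows produced by LEFT JOIN, turning it into an inner join

Fix: Move the right-table condition into the ON clause so unmatched parents are kept

Corrected query:
SELECT p.name, c.sales FROM authors p LEFT JOIN novels c ON c.author_id = p.id AND c.sales > 68721

Result:
name   | sales
-------+------
Asimov | NULL 
Borges | NULL 
Orwell | 75327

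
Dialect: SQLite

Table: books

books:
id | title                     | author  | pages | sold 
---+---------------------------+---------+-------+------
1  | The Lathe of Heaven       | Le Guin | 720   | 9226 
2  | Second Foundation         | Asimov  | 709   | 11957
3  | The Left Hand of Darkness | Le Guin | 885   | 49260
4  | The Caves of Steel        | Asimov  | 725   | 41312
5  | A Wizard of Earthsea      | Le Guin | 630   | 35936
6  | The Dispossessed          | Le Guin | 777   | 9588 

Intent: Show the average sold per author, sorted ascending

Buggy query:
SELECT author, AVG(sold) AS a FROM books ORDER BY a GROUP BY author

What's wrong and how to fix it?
Bug: GROUP BY must precede ORDER BY

Fix: Move ORDER BY to the end, after GROUP BY

Corrected query:
SELECT author, AVG(sold) AS a FROM books GROUP BY author ORDER BY a

Result:
author  | a      
--------+--------
Le Guin | 26002.5
Asimov  | 26634.5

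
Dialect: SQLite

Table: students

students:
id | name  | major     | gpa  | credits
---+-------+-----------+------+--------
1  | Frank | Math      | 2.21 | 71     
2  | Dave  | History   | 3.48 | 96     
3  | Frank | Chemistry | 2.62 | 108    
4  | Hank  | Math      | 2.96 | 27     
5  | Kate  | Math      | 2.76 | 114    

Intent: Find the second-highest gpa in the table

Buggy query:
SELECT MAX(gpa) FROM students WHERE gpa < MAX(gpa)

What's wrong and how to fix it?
Bug: The inner MAX is an aggregate inside WHERE, which is not allowed

Fix: Compute the overall MAX in a subquery, then take MAX of rows below it

Corrected query:
SELECT MAX(gpa) FROM students WHERE gpa < (SELECT MAX(gpa) FROM students)

Result:
MAX(gpa)
--------
2.96    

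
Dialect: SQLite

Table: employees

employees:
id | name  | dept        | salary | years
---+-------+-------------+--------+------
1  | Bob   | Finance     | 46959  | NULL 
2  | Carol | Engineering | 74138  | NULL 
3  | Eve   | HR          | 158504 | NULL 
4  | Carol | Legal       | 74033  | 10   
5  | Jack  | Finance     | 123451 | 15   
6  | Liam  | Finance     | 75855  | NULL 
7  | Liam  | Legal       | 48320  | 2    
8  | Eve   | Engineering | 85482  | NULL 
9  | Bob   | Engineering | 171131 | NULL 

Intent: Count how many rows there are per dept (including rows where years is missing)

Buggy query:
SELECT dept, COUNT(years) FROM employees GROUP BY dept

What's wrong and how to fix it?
Bug: COUNT(column) counts non-NULL values only; rows with NULL years aren't counted

Fix: Use COUNT(*) to count all rows regardless of NULL

Corrected query:
SELECT dept, COUNT(*) FROM employees GROUP BY dept

Result:
dept        | COUNT(*)
------------+---------
Engineering | 3       
Finance     | 3       
HR          | 1       
Legal       | 2       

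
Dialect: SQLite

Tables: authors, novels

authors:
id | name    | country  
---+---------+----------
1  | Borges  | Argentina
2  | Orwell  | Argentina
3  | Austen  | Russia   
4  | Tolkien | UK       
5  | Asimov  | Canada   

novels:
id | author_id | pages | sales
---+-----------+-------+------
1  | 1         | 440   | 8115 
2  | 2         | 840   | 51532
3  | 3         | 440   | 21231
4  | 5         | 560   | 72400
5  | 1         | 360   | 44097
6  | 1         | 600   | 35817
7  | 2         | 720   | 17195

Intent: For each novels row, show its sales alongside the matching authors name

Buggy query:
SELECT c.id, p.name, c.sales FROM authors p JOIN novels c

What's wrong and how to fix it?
Bug: Missing join condition: each novels row is matched to all authors rows instead of just its own

Fix: Specify the join condition linking the foreign key to the parent id

Corrected query:
SELECT c.id, p.name, c.sales FROM authors p JOIN novels c ON c.author_id = p.id

Result:
id | name   | sales
---+--------+------
1  | Borges | 8115 
2  | Orwell | 51532
3  | Austen | 21231
4  | Asimov | 72400
5  | Borges | 44097
6  | Borges | 35817
7  | Orwell | 17195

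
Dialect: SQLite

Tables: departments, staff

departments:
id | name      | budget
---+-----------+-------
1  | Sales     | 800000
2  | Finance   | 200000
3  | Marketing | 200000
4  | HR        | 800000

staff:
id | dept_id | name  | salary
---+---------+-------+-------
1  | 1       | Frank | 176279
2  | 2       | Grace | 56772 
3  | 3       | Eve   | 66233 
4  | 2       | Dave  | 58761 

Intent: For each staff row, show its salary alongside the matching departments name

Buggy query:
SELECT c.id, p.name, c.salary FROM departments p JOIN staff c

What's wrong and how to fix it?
Bug: JOIN with no ON clause produces a cartesian product; every staff row pairs with every departments row

Fix: Add ON c.dept_id = p.id to the JOIN

Corrected query:
SELECT c.id, p.name, c.salary FROM departments p JOIN staff c ON c.dept_id = p.id

Result:
id | name      | salary
---+-----------+-------
1  | Sales     | 176279
2  | Finance   | 56772 
3  | Marketing | 66233 
4  | Finance   | 58761 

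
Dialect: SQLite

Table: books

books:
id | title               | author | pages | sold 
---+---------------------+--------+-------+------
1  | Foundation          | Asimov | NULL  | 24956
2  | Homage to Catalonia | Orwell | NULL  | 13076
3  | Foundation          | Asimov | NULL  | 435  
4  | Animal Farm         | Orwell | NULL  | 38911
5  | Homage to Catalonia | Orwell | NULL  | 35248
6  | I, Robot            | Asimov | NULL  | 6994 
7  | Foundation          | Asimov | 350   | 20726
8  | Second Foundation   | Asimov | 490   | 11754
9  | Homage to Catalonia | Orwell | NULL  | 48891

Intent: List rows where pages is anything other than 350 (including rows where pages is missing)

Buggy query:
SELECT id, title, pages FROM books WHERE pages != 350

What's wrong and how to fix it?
Bug: Inequality against NULL is unknown, not true; rows with NULL are dropped

Fix: Add an explicit OR pages IS NULL to include the missing-value rows

Corrected query:
SELECT id, title, pages FROM books WHERE pages != 350 OR pages IS NULL

Result:
id | title               | pages
---+---------------------+------
1  | Foundation          | NULL 
2  | Homage to Catalonia | NULL 
3  | Foundation          | NULL 
4  | Animal Farm         | NULL 
5  | Homage to Catalonia | NULL 
6  | I, Robot            | NULL 
8  | Second Foundation   | 490  
9  | Homage to Catalonia | NULL 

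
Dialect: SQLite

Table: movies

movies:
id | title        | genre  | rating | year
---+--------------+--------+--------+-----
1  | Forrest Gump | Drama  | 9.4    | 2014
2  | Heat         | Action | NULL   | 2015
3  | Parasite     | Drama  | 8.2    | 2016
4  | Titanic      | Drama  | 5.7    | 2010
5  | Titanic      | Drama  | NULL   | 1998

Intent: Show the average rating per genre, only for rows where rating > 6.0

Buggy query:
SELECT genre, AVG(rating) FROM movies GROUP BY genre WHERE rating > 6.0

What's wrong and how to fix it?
Bug: WHERE cannot follow GROUP BY

Fix: Move the WHERE clause before GROUP BY

Corrected query:
SELECT genre, AVG(rating) FROM movies WHERE rating > 6.0 GROUP BY genre

Result:
genre | AVG(rating)
------+------------
Drama | 8.8        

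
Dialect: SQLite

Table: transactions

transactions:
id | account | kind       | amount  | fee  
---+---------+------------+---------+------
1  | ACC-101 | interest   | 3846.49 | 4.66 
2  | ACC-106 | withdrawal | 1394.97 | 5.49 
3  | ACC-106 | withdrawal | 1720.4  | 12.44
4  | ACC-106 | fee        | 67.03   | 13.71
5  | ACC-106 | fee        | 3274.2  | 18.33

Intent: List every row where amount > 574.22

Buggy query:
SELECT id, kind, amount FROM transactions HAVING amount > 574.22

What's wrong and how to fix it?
Bug: This is a non-aggregate query (no GROUP BY, no aggregates), so in SQLite the HAVING clause is invalid here; a row-level condition belongs in WHERE

Fix: Use WHERE for row-level filtering

Corrected query:
SELECT id, kind, amount FROM transactions WHERE amount > 574.22

Result:
id | kind       | amount 
---+------------+--------
1  | interest   | 3846.49
2  | withdrawal | 1394.97
3  | withdrawal | 1720.4 
5  | fee        | 3274.2 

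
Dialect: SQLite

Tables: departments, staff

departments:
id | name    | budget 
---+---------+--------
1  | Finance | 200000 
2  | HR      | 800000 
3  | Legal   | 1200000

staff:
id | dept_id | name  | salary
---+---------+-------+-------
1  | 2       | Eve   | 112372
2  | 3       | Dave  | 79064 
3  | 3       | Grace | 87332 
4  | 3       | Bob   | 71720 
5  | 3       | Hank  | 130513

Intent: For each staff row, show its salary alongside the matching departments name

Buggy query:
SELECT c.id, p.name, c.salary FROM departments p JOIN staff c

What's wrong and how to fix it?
Bug: Missing join condition: each staff row is matched to all departments rows instead of just its own

Fix: Add ON c.dept_id = p.id to the JOIN

Corrected query:
SELECT c.id, p.name, c.salary FROM departments p JOIN staff c ON c.dept_id = p.id

Result:
id | name  | salary
---+-------+-------
1  | HR    | 112372
2  | Legal | 79064 
3  | Legal | 87332 
4  | Legal | 71720 
5  | Legal | 130513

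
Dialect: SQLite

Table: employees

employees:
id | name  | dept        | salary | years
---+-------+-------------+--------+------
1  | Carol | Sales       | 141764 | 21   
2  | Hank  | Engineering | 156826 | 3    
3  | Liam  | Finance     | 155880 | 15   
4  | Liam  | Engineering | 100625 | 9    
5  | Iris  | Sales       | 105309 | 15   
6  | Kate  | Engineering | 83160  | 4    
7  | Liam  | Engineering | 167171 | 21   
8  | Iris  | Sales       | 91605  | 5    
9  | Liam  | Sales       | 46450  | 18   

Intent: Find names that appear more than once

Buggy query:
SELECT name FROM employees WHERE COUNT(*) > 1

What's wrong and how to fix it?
Bug: COUNT(*) is an aggregate and cannot be used in WHERE

Fix: Group first, then use HAVING for the count condition

Corrected query:
SELECT name FROM employees GROUP BY name HAVING COUNT(*) > 1

Result:
name
----
Iris
Liam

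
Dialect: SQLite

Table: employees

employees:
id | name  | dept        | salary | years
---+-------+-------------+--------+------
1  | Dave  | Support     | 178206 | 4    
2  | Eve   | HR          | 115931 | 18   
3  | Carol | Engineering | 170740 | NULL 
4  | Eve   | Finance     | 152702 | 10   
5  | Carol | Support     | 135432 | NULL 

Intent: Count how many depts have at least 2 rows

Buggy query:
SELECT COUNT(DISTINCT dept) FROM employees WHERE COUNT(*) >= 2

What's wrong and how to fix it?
Bug: WHERE filters individual rows, not groups, so a group-level COUNT is invalid there

Fix: Use a subquery that GROUPs and filters with HAVING, then count its rows

Corrected query:
SELECT COUNT(*) FROM (SELECT dept FROM employees GROUP BY dept HAVING COUNT(*) >= 2)

Result:
COUNT(*)
--------
1       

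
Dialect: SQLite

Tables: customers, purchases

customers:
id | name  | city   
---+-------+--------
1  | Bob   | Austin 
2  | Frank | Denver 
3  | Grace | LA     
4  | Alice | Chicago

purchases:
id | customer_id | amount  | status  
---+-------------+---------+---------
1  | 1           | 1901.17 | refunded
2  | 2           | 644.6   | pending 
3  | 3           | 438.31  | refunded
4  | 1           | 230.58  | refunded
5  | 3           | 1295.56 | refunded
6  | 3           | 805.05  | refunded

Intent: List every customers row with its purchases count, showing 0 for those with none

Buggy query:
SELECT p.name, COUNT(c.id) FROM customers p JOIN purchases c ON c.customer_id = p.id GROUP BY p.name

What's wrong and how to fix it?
Bug: INNER JOIN drops customers rows that have no matching purchases rows

Fix: Use LEFT JOIN so parents without children still appear (COUNT(c.id) gives 0)

Corrected query:
SELECT p.name, COUNT(c.id) FROM customers p LEFT JOIN purchases c ON c.customer_id = p.id GROUP BY p.name

Result:
name  | COUNT(c.id)
------+------------
Alice | 0          
Bob   | 2          
Frank | 1          
Grace | 3          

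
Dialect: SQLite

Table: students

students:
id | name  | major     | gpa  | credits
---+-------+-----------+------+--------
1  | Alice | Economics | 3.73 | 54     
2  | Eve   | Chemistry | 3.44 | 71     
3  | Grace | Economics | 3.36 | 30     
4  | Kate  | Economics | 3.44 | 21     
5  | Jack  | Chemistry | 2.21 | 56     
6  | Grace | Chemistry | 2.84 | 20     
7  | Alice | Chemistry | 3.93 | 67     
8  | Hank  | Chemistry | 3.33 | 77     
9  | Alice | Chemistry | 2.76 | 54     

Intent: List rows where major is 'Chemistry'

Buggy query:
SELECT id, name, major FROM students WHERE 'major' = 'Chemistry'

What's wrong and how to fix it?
Bug: Single quotes denote string literals in SQL; the column name is being compared as a constant string

Fix: Remove the quotes around the column name (or use double quotes for an identifier)

Corrected query:
SELECT id, name, major FROM students WHERE major = 'Chemistry'

Result:
id | name  | major    
---+-------+----------
2  | Eve   | Chemistry
5  | Jack  | Chemistry
6  | Grace | Chemistry
7  | Alice | Chemistry
8  | Hank  | Chemistry
9  | Alice | Chemistry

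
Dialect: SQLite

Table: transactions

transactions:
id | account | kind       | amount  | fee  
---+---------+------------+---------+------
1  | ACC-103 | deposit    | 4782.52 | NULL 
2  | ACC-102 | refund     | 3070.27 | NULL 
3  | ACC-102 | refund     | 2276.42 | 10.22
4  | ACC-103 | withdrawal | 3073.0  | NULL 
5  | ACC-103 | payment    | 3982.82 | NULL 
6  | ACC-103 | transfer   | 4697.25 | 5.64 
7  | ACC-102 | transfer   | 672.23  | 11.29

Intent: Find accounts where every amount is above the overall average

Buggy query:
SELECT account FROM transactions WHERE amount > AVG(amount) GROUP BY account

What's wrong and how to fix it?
Bug: AVG() is an aggregate; it can't sit directly in WHERE

Fix: Use a subquery for AVG and a HAVING MIN(...) filter so the condition holds for every row in the group

Corrected query:
SELECT account FROM transactions GROUP BY account HAVING MIN(amount) > (SELECT AVG(amount) FROM transactions)

Result:
(no rows)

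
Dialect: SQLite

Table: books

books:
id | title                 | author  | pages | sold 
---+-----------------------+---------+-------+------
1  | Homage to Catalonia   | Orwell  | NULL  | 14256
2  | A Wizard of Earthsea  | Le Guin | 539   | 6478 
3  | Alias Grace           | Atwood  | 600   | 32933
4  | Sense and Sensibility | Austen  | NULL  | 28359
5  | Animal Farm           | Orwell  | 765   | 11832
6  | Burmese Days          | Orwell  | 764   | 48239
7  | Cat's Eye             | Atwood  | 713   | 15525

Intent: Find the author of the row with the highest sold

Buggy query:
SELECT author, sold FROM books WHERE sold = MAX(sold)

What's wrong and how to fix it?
Bug: WHERE is evaluated per row; an aggregate over the whole table isn't defined there

Fix: Wrap MAX in a scalar subquery so WHERE compares against a single value

Corrected query:
SELECT author, sold FROM books WHERE sold = (SELECT MAX(sold) FROM books)

Result:
author | sold 
-------+------
Orwell | 48239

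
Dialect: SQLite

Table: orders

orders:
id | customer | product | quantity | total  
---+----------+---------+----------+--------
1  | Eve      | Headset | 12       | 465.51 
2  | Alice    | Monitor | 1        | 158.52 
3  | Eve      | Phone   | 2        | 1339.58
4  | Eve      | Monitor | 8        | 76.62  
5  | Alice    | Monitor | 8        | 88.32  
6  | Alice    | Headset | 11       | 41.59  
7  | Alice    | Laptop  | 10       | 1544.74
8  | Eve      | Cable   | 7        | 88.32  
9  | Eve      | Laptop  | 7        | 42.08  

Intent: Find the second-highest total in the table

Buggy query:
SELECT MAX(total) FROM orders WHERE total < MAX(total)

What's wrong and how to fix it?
Bug: The inner MAX is an aggregate inside WHERE, which is not allowed

Fix: Compute the overall MAX in a subquery, then take MAX of rows below it

Corrected query:
SELECT MAX(total) FROM orders WHERE total < (SELECT MAX(total) FROM orders)

Result:
MAX(total)
----------
1339.58   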